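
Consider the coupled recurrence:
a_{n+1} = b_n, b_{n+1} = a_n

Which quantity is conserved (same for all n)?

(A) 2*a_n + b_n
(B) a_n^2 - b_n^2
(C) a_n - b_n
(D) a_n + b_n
D

Replace a_n by a_{n+1} = b_n and b_n by b_{n+1} = a_n in each option and simplify:
(A) 2*a_n + b_n  ->  2*(b_n) + (a_n) = a_n + 2*b_n   [not conserved]
(B) a_n^2 - b_n^2  ->  (b_n)^2 - (a_n)^2 = -a_n^2 + b_n^2   [not conserved]
(C) a_n - b_n  ->  (b_n) - (a_n) = -a_n + b_n   [not conserved]
(D) a_n + b_n  ->  (b_n) + (a_n) = a_n + b_n   [conserved]

Only (D) a_n + b_n returns to itself after one step, so it is the conserved quantity.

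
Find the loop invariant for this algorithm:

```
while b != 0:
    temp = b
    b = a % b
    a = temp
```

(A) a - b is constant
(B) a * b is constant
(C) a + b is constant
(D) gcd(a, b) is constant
D

A loop invariant must hold before the first iteration and be re-established by every execution of the body.

(D) gcd(a, b) is constant: One iteration replaces (a, b) by (b, a mod b). Since a mod b = a - q*b for an integer q, any common divisor of a and b divides b and a mod b, and conversely; hence gcd(b, a mod b) = gcd(a, b). For instance (25, 8) -> (8, 1) keeps gcd = 1. At exit b = 0 and a = gcd of the original inputs.

The other options fail:
(A) a - b is constant: e.g. (a, b) = (25, 8) -> (8, 1): the difference goes from 17 to 7.
(B) a * b is constant: e.g. (a, b) = (25, 8) -> (8, 1): the product goes from 200 to 8.
(C) a + b is constant: e.g. (a, b) = (25, 8) -> (8, 1): the sum goes from 33 to 9.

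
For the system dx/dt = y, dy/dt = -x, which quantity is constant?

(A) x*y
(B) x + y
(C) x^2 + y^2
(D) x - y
C

A first integral I satisfies dI/dt = 0 along every solution. Differentiate each option and use the equation of motion:
(A) d/dt[x*y] = (dx/dt)y + x(dy/dt) = y^2 - x^2, not identically 0
(B) d/dt[x + y] = y + (-x) = y - x, not identically 0
(C) d/dt[x^2 + y^2] = 2x*dx/dt + 2y*dy/dt = 2x*y + 2y*(-x) = 0
(D) d/dt[x - y] = y - (-x) = x + y, not identically 0

Only (C) has zero time-derivative. So x^2 + y^2 (the squared radius; trajectories are circles) is the conserved quantity.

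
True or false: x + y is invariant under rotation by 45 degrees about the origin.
False

Applying rotation by 45 degrees: x' = x*cos(45 degrees) - y*sin(45 degrees) = sqrt(2)x/2 - sqrt(2)y/2, y' = x*sin(45 degrees) + y*cos(45 degrees) = sqrt(2)x/2 + sqrt(2)y/2

Substituting into x + y:
(sqrt(2)x/2 - sqrt(2)y/2) + (sqrt(2)x/2 + sqrt(2)y/2)
= sqrt(2)x

This differs from the original expression x + y, so it is NOT invariant.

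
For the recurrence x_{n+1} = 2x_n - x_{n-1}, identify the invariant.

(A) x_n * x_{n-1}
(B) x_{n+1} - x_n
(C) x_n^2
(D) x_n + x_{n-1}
B

For the recurrence x_{n+1} = 2x_n - x_{n-1}:

If x_{n+1} = 2x_n - x_{n-1}, then:
x_{n+1} - x_n = x_n - x_{n-1}
The first difference is constant throughout the sequence.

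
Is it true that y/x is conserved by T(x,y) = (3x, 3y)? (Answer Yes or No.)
Yes

Substitute T(x,y) = (3x, 3y) into the expression and compare with the original.

Original: y/x
After applying T: (3y)/(3x) = y/x

This is identical to the original y/x, so the expression is invariant.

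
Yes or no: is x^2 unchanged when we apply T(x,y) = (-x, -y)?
Yes

Substitute T(x,y) = (-x, -y) into the expression and compare with the original.

Original: x^2
After applying T: (-x)^2 = x^2

This is identical to the original x^2, so the expression is invariant.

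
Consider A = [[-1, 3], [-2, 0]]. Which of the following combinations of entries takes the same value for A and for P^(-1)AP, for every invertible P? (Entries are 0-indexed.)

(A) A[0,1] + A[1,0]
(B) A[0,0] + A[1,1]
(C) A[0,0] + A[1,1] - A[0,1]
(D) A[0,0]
B

A[0,0] + A[1,1] is the trace of A. By the cyclic property of the trace, tr(P^(-1)AP) = tr(APP^(-1)) = tr(A), so it is the same for every matrix similar to A.

The other combinations are not similarity invariants. For example, take P = [[1, -1], [0, 1]] (det P = 1), so P^(-1) = [[1, 1], [0, 1]] and
B = P^(-1)AP = [[-3, 6], [-2, 2]].
Evaluating each option on A and on B:
(A) A[0,1] + A[1,0]: 1 for A, 4 for B -> changes
(B) A[0,0] + A[1,1]: -1 for A, -1 for B -> unchanged
(C) A[0,0] + A[1,1] - A[0,1]: -4 for A, -7 for B -> changes
(D) A[0,0]: -1 for A, -3 for B -> changes

Only (B) A[0,0] + A[1,1] = -1 survives (and it does so for every P, not just this one), so it is the invariant.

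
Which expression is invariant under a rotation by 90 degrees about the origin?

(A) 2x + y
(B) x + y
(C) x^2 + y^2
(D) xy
C

A rotation by 90 degrees sends (x, y) to (-y, x).
Substitute the transformed coordinates into each option and compare with the original:
(A) 2x + y  ->  2(-y) + (x) = x - 2y   [differs from 2x + y: not invariant]
(B) x + y  ->  (-y) + (x) = x - y   [differs from x + y: not invariant]
(C) x^2 + y^2  ->  (-y)^2 + (x)^2 = x^2 + y^2   [equals x^2 + y^2: invariant]
(D) xy  ->  (-y)(x) = -xy   [differs from xy: not invariant]

Only option (C), x^2 + y^2, is unchanged by the transformation.
Geometrically, x^2 + y^2 is the squared distance from the origin, which every rotation about the origin preserves.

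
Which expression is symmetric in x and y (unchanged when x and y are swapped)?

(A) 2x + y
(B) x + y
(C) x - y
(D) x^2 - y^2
B

A symmetric expression is unchanged when the variables are permuted; here the transformation to test is the swap (x, y) -> (y, x).
Substitute the transformed coordinates into each option and compare with the original:
(A) 2x + y  ->  2(y) + (x) = x + 2y   [differs from 2x + y: not invariant]
(B) x + y  ->  (y) + (x) = x + y   [equals x + y: invariant]
(C) x - y  ->  (y) - (x) = -x + y   [differs from x - y: not invariant]
(D) x^2 - y^2  ->  (y)^2 - (x)^2 = -x^2 + y^2   [differs from x^2 - y^2: not invariant]

Only option (B), x + y, is unchanged by the transformation.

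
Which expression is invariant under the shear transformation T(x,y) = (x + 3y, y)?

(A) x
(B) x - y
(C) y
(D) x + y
C

Under the shear T(x,y) = (x + 3y, y):
Substitute the transformed coordinates into each option and compare with the original:
(A) x  ->  (x + 3y) = x + 3y   [differs from x: not invariant]
(B) x - y  ->  (x + 3y) - (y) = x + 2y   [differs from x - y: not invariant]
(C) y  ->  (y) = y   [equals y: invariant]
(D) x + y  ->  (x + 3y) + (y) = x + 4y   [differs from x + y: not invariant]

Only option (C), y, is unchanged by the transformation.
A horizontal shear moves points parallel to the x-axis, so the y-coordinate (and any function of y alone) is unchanged.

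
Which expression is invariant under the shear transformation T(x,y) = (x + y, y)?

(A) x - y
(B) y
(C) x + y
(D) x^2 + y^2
B

Under the shear T(x,y) = (x + y, y):
Substitute the transformed coordinates into each option and compare with the original:
(A) x - y  ->  (x + y) - (y) = x   [differs from x - y: not invariant]
(B) y  ->  (y) = y   [equals y: invariant]
(C) x + y  ->  (x + y) + (y) = x + 2y   [differs from x + y: not invariant]
(D) x^2 + y^2  ->  (x + y)^2 + (y)^2 = x^2 + 2xy + 2y^2   [differs from x^2 + y^2: not invariant]

Only option (B), y, is unchanged by the transformation.
A horizontal shear moves points parallel to the x-axis, so the y-coordinate (and any function of y alone) is unchanged.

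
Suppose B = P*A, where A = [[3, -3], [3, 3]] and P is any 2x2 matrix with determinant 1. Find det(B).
18

By the multiplicative property of determinants, det(B) = det(P*A) = det(P) * det(A) = det(A),
so the determinant is invariant under multiplication by any determinant-1 matrix; we just need det(A).

det(A) = (3)(3) - (-3)(3) = 9 - (-9) = 18

Therefore det(B) = 1 * 18 = 18.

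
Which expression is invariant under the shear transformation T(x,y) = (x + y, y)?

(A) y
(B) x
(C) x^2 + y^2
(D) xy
A

Under the shear T(x,y) = (x + y, y):
Substitute the transformed coordinates into each option and compare with the original:
(A) y  ->  (y) = y   [equals y: invariant]
(B) x  ->  (x + y) = x + y   [differs from x: not invariant]
(C) x^2 + y^2  ->  (x + y)^2 + (y)^2 = x^2 + 2xy + 2y^2   [differs from x^2 + y^2: not invariant]
(D) xy  ->  (x + y)(y) = xy + y^2   [differs from xy: not invariant]

Only option (A), y, is unchanged by the transformation.
A horizontal shear moves points parallel to the x-axis, so the y-coordinate (and any function of y alone) is unchanged.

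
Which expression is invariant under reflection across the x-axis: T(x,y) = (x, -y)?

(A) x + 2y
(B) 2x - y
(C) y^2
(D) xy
C

The map is reflection across the x-axis: T(x,y) = (x, -y).
Substitute the transformed coordinates into each option and compare with the original:
(A) x + 2y  ->  (x) + 2(-y) = x - 2y   [differs from x + 2y: not invariant]
(B) 2x - y  ->  2(x) - (-y) = 2x + y   [differs from 2x - y: not invariant]
(C) y^2  ->  (-y)^2 = y^2   [equals y^2: invariant]
(D) xy  ->  (x)(-y) = -xy   [differs from xy: not invariant]

Only option (C), y^2, is unchanged by the transformation.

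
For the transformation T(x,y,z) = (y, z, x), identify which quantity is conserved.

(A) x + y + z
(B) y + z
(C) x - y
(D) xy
A

Apply T(x,y,z) = (y, z, x) to each option, i.e. replace (x, y, z) by the transformed coordinates.
Substitute the transformed coordinates into each option and compare with the original:
(A) x + y + z  ->  (y) + (z) + (x) = x + y + z   [equals x + y + z: invariant]
(B) y + z  ->  (z) + (x) = x + z   [differs from y + z: not invariant]
(C) x - y  ->  (y) - (z) = y - z   [differs from x - y: not invariant]
(D) xy  ->  (y)(z) = yz   [differs from xy: not invariant]

Only option (A), x + y + z, is unchanged by the transformation.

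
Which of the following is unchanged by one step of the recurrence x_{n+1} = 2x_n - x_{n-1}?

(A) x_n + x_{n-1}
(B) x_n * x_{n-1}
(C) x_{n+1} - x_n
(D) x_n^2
C

For the recurrence x_{n+1} = 2x_n - x_{n-1}:

If x_{n+1} = 2x_n - x_{n-1}, then:
x_{n+1} - x_n = x_n - x_{n-1}
The first difference is constant throughout the sequence.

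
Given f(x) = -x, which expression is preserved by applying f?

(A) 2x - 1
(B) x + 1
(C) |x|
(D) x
C

For f(x) = -x:
Applying f replaces x by -x. Since |-x| = |x|, the absolute value is unchanged by f, whereas x -> -x, 2x - 1 -> -2x - 1 and x + 1 -> -x + 1 all change.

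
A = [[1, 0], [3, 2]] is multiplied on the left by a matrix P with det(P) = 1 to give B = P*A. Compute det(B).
2

By the multiplicative property of determinants, det(B) = det(P*A) = det(P) * det(A) = det(A),
so the determinant is invariant under multiplication by any determinant-1 matrix; we just need det(A).

det(A) = (1)(2) - (0)(3) = 2 - 0 = 2

Therefore det(B) = 1 * 2 = 2.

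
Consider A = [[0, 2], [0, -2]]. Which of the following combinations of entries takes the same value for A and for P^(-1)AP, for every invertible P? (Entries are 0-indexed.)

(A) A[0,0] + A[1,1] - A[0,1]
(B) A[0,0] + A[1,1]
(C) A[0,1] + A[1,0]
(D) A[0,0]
B

A[0,0] + A[1,1] is the trace of A. By the cyclic property of the trace, tr(P^(-1)AP) = tr(APP^(-1)) = tr(A), so it is the same for every matrix similar to A.

The other combinations are not similarity invariants. For example, take P = [[1, 1], [1, 2]] (det P = 1), so P^(-1) = [[2, -1], [-1, 1]] and
B = P^(-1)AP = [[6, 12], [-4, -8]].
Evaluating each option on A and on B:
(A) A[0,0] + A[1,1] - A[0,1]: -4 for A, -14 for B -> changes
(B) A[0,0] + A[1,1]: -2 for A, -2 for B -> unchanged
(C) A[0,1] + A[1,0]: 2 for A, 8 for B -> changes
(D) A[0,0]: 0 for A, 6 for B -> changes

Only (B) A[0,0] + A[1,1] = -2 survives (and it does so for every P, not just this one), so it is the invariant.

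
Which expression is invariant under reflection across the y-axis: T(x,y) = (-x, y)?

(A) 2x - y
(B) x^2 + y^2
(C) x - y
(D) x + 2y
B

The map is reflection across the y-axis: T(x,y) = (-x, y).
Substitute the transformed coordinates into each option and compare with the original:
(A) 2x - y  ->  2(-x) - (y) = -2x - y   [differs from 2x - y: not invariant]
(B) x^2 + y^2  ->  (-x)^2 + (y)^2 = x^2 + y^2   [equals x^2 + y^2: invariant]
(C) x - y  ->  (-x) - (y) = -x - y   [differs from x - y: not invariant]
(D) x + 2y  ->  (-x) + 2(y) = -x + 2y   [differs from x + 2y: not invariant]

Only option (B), x^2 + y^2, is unchanged by the transformation.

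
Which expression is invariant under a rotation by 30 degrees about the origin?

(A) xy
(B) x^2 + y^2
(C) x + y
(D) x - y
B

A rotation by 30 degrees sends (x, y) to (sqrt(3)x/2 - y/2, x/2 + sqrt(3)y/2).
Substitute the transformed coordinates into each option and compare with the original:
(A) xy  ->  (sqrt(3)x/2 - y/2)(x/2 + sqrt(3)y/2) = sqrt(3)x^2/4 + xy/2 - sqrt(3)y^2/4   [differs from xy: not invariant]
(B) x^2 + y^2  ->  (sqrt(3)x/2 - y/2)^2 + (x/2 + sqrt(3)y/2)^2 = x^2 + y^2   [equals x^2 + y^2: invariant]
(C) x + y  ->  (sqrt(3)x/2 - y/2) + (x/2 + sqrt(3)y/2) = x/2 + sqrt(3)x/2 - y/2 + sqrt(3)y/2   [differs from x + y: not invariant]
(D) x - y  ->  (sqrt(3)x/2 - y/2) - (x/2 + sqrt(3)y/2) = -x/2 + sqrt(3)x/2 - sqrt(3)y/2 - y/2   [differs from x - y: not invariant]

Only option (B), x^2 + y^2, is unchanged by the transformation.
Geometrically, x^2 + y^2 is the squared distance from the origin, which every rotation about the origin preserves.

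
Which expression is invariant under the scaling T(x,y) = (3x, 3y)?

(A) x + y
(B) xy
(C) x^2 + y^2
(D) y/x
D

Under the uniform scaling T(x,y) = (3x, 3y):
Substitute the transformed coordinates into each option and compare with the original:
(A) x + y  ->  (3x) + (3y) = 3x + 3y   [differs from x + y: not invariant]
(B) xy  ->  (3x)(3y) = 9xy   [differs from xy: not invariant]
(C) x^2 + y^2  ->  (3x)^2 + (3y)^2 = 9x^2 + 9y^2   [differs from x^2 + y^2: not invariant]
(D) y/x  ->  (3y)/(3x) = y/x   [equals y/x: invariant]

Only option (D), y/x, is unchanged by the transformation.
The common factor 3 cancels in a ratio of coordinates, while sums, products and sums of squares pick up factors of 3 or 9.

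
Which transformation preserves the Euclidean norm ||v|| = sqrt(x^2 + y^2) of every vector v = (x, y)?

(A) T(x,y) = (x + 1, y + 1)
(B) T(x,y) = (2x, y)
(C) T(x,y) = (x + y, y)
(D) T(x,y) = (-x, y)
D

A transformation preserves a norm if ||T(v)|| = ||v|| for every v; a single vector where the norm changes rules an option out.

(A) T(x,y) = (x + 1, y + 1): v = (1, 0) has norm sqrt((1)^2 + (0)^2) = 1, but T(v) = (2, 1) has norm sqrt(5) -- not preserved.
(B) T(x,y) = (2x, y): v = (1, 0) has norm sqrt((1)^2 + (0)^2) = 1, but T(v) = (2, 0) has norm 2 -- not preserved.
(C) T(x,y) = (x + y, y): v = (0, 1) has norm sqrt((0)^2 + (1)^2) = 1, but T(v) = (1, 1) has norm sqrt(2) -- not preserved.
(D) T(x,y) = (-x, y): preserves the norm -- it is an orthogonal map (a rotation/reflection), and (-x)^2 + (y)^2 simplifies to x^2 + y^2.

Therefore the answer is (D).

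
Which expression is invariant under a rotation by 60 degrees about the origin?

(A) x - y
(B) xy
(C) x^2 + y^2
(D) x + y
C

A rotation by 60 degrees sends (x, y) to (x/2 - sqrt(3)y/2, sqrt(3)x/2 + y/2).
Substitute the transformed coordinates into each option and compare with the original:
(A) x - y  ->  (x/2 - sqrt(3)y/2) - (sqrt(3)x/2 + y/2) = -sqrt(3)x/2 + x/2 - sqrt(3)y/2 - y/2   [differs from x - y: not invariant]
(B) xy  ->  (x/2 - sqrt(3)y/2)(sqrt(3)x/2 + y/2) = sqrt(3)x^2/4 - xy/2 - sqrt(3)y^2/4   [differs from xy: not invariant]
(C) x^2 + y^2  ->  (x/2 - sqrt(3)y/2)^2 + (sqrt(3)x/2 + y/2)^2 = x^2 + y^2   [equals x^2 + y^2: invariant]
(D) x + y  ->  (x/2 - sqrt(3)y/2) + (sqrt(3)x/2 + y/2) = x/2 + sqrt(3)x/2 - sqrt(3)y/2 + y/2   [differs from x + y: not invariant]

Only option (C), x^2 + y^2, is unchanged by the transformation.
Geometrically, x^2 + y^2 is the squared distance from the origin, which every rotation about the origin preserves.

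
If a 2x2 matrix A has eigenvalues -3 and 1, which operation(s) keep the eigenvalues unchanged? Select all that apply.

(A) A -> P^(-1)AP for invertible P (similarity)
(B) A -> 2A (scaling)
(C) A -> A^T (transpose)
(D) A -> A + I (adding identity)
A and C

Eigenvalues are preserved by:
1. Similarity transformations: A -> P^(-1)AP (same characteristic polynomial)
2. Transpose: A^T has the same eigenvalues as A

Eigenvalues are NOT preserved by:
- Adding identity: eigenvalues become -3+1, 1+1
- Scaling: eigenvalues become -6, 2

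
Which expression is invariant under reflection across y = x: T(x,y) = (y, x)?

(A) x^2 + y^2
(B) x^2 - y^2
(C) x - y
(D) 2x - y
A

The map is reflection across y = x: T(x,y) = (y, x).
Substitute the transformed coordinates into each option and compare with the original:
(A) x^2 + y^2  ->  (y)^2 + (x)^2 = x^2 + y^2   [equals x^2 + y^2: invariant]
(B) x^2 - y^2  ->  (y)^2 - (x)^2 = -x^2 + y^2   [differs from x^2 - y^2: not invariant]
(C) x - y  ->  (y) - (x) = -x + y   [differs from x - y: not invariant]
(D) 2x - y  ->  2(y) - (x) = -x + 2y   [differs from 2x - y: not invariant]

Only option (A), x^2 + y^2, is unchanged by the transformation.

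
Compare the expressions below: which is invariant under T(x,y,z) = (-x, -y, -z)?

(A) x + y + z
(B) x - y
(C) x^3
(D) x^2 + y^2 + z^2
D

Apply T(x,y,z) = (-x, -y, -z) to each option, i.e. replace (x, y, z) by the transformed coordinates.
Substitute the transformed coordinates into each option and compare with the original:
(A) x + y + z  ->  (-x) + (-y) + (-z) = -x - y - z   [differs from x + y + z: not invariant]
(B) x - y  ->  (-x) - (-y) = -x + y   [differs from x - y: not invariant]
(C) x^3  ->  (-x)^3 = -x^3   [differs from x^3: not invariant]
(D) x^2 + y^2 + z^2  ->  (-x)^2 + (-y)^2 + (-z)^2 = x^2 + y^2 + z^2   [equals x^2 + y^2 + z^2: invariant]

Only option (D), x^2 + y^2 + z^2, is unchanged by the transformation.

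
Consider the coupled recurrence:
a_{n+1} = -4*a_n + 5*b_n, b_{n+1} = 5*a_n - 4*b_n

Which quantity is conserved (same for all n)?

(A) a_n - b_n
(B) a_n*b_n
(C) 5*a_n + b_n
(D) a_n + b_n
D

Replace a_n by a_{n+1} = -4*a_n + 5*b_n and b_n by b_{n+1} = 5*a_n - 4*b_n in each option and simplify:
(A) a_n - b_n  ->  (-4*a_n + 5*b_n) - (5*a_n - 4*b_n) = -9*a_n + 9*b_n   [not conserved]
(B) a_n*b_n  ->  (-4*a_n + 5*b_n)*(5*a_n - 4*b_n) = -20*a_n^2 + 41*a_n*b_n - 20*b_n^2   [not conserved]
(C) 5*a_n + b_n  ->  5*(-4*a_n + 5*b_n) + (5*a_n - 4*b_n) = -15*a_n + 21*b_n   [not conserved]
(D) a_n + b_n  ->  (-4*a_n + 5*b_n) + (5*a_n - 4*b_n) = a_n + b_n   [conserved]

Only (D) a_n + b_n returns to itself after one step, so it is the conserved quantity.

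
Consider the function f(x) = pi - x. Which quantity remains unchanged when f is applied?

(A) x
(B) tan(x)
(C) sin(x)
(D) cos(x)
C

For f(x) = pi - x:
sin(pi - x) = sin(x), so sine is invariant under this transformation.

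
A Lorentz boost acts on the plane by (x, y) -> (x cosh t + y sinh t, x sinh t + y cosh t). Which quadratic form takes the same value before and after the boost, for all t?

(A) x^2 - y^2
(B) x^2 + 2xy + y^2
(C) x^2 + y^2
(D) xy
A

Write x' = x cosh t + y sinh t, y' = x sinh t + y cosh t and substitute into each option:
(A) x^2 - y^2: (x cosh t + y sinh t)^2 - (x sinh t + y cosh t)^2 = x^2(cosh^2 t - sinh^2 t) + 2xy(cosh t sinh t - sinh t cosh t) + y^2(sinh^2 t - cosh^2 t) = x^2 - y^2   [invariant, using cosh^2 t - sinh^2 t = 1]
(B) x^2 + 2xy + y^2: (x' + y')^2 with x' + y' = (x + y)(cosh t + sinh t) = (x + y)e^t, so it becomes (x + y)^2 e^(2t)   [not invariant for t != 0]
(C) x^2 + y^2: (x cosh t + y sinh t)^2 + (x sinh t + y cosh t)^2 = (x^2 + y^2)(cosh^2 t + sinh^2 t) + 4xy sinh t cosh t = (x^2 + y^2) cosh 2t + 2xy sinh 2t   [not invariant for t != 0]
(D) xy: (x cosh t + y sinh t)(x sinh t + y cosh t) = xy(cosh^2 t + sinh^2 t) + (x^2 + y^2) sinh t cosh t = xy cosh 2t + (x^2 + y^2)(sinh 2t)/2   [not invariant for t != 0]

Only (A) x^2 - y^2 is unchanged; it is the Minkowski form preserved by Lorentz boosts, just as x^2 + y^2 is preserved by ordinary rotations.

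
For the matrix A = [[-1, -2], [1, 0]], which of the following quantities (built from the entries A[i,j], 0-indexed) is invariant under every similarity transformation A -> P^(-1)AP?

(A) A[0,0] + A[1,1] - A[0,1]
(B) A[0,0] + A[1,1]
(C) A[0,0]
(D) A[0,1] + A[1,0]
B

A[0,0] + A[1,1] is the trace of A. By the cyclic property of the trace, tr(P^(-1)AP) = tr(APP^(-1)) = tr(A), so it is the same for every matrix similar to A.

The other combinations are not similarity invariants. For example, take P = [[1, 2], [0, 1]] (det P = 1), so P^(-1) = [[1, -2], [0, 1]] and
B = P^(-1)AP = [[-3, -8], [1, 2]].
Evaluating each option on A and on B:
(A) A[0,0] + A[1,1] - A[0,1]: 1 for A, 7 for B -> changes
(B) A[0,0] + A[1,1]: -1 for A, -1 for B -> unchanged
(C) A[0,0]: -1 for A, -3 for B -> changes
(D) A[0,1] + A[1,0]: -1 for A, -7 for B -> changes

Only (B) A[0,0] + A[1,1] = -1 survives (and it does so for every P, not just this one), so it is the invariant.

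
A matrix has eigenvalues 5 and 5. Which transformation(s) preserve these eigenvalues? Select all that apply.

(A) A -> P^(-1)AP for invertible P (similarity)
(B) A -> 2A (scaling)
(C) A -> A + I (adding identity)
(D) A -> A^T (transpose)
A and D

Eigenvalues are preserved by:
1. Similarity transformations: A -> P^(-1)AP (same characteristic polynomial)
2. Transpose: A^T has the same eigenvalues as A

Eigenvalues are NOT preserved by:
- Adding identity: eigenvalues become 5+1, 5+1
- Scaling: eigenvalues become 10, 10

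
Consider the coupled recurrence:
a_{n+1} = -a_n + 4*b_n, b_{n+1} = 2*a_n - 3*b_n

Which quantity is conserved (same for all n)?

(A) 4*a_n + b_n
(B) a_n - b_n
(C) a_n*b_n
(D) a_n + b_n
D

Replace a_n by a_{n+1} = -a_n + 4*b_n and b_n by b_{n+1} = 2*a_n - 3*b_n in each option and simplify:
(A) 4*a_n + b_n  ->  4*(-a_n + 4*b_n) + (2*a_n - 3*b_n) = -2*a_n + 13*b_n   [not conserved]
(B) a_n - b_n  ->  (-a_n + 4*b_n) - (2*a_n - 3*b_n) = -3*a_n + 7*b_n   [not conserved]
(C) a_n*b_n  ->  (-a_n + 4*b_n)*(2*a_n - 3*b_n) = -2*a_n^2 + 11*a_n*b_n - 12*b_n^2   [not conserved]
(D) a_n + b_n  ->  (-a_n + 4*b_n) + (2*a_n - 3*b_n) = a_n + b_n   [conserved]

Only (D) a_n + b_n returns to itself after one step, so it is the conserved quantity.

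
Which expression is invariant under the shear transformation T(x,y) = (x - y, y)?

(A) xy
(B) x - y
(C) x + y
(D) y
D

Under the shear T(x,y) = (x - y, y):
Substitute the transformed coordinates into each option and compare with the original:
(A) xy  ->  (x - y)(y) = xy - y^2   [differs from xy: not invariant]
(B) x - y  ->  (x - y) - (y) = x - 2y   [differs from x - y: not invariant]
(C) x + y  ->  (x - y) + (y) = x   [differs from x + y: not invariant]
(D) y  ->  (y) = y   [equals y: invariant]

Only option (D), y, is unchanged by the transformation.
A horizontal shear moves points parallel to the x-axis, so the y-coordinate (and any function of y alone) is unchanged.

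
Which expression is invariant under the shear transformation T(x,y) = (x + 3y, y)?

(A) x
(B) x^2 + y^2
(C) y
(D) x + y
C

Under the shear T(x,y) = (x + 3y, y):
Substitute the transformed coordinates into each option and compare with the original:
(A) x  ->  (x + 3y) = x + 3y   [differs from x: not invariant]
(B) x^2 + y^2  ->  (x + 3y)^2 + (y)^2 = x^2 + 6xy + 10y^2   [differs from x^2 + y^2: not invariant]
(C) y  ->  (y) = y   [equals y: invariant]
(D) x + y  ->  (x + 3y) + (y) = x + 4y   [differs from x + y: not invariant]

Only option (C), y, is unchanged by the transformation.
A horizontal shear moves points parallel to the x-axis, so the y-coordinate (and any function of y alone) is unchanged.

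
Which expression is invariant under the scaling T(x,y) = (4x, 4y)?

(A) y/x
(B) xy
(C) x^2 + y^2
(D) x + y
A

Under the uniform scaling T(x,y) = (4x, 4y):
Substitute the transformed coordinates into each option and compare with the original:
(A) y/x  ->  (4y)/(4x) = y/x   [equals y/x: invariant]
(B) xy  ->  (4x)(4y) = 16xy   [differs from xy: not invariant]
(C) x^2 + y^2  ->  (4x)^2 + (4y)^2 = 16x^2 + 16y^2   [differs from x^2 + y^2: not invariant]
(D) x + y  ->  (4x) + (4y) = 4x + 4y   [differs from x + y: not invariant]

Only option (A), y/x, is unchanged by the transformation.
The common factor 4 cancels in a ratio of coordinates, while sums, products and sums of squares pick up factors of 4 or 16.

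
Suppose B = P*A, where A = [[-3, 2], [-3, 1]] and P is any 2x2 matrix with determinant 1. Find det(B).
3

By the multiplicative property of determinants, det(B) = det(P*A) = det(P) * det(A) = det(A),
so the determinant is invariant under multiplication by any determinant-1 matrix; we just need det(A).

det(A) = (-3)(1) - (2)(-3) = -3 - (-6) = 3

Therefore det(B) = 1 * 3 = 3.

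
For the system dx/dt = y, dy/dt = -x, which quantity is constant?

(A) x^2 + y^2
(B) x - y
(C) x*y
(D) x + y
A

A first integral I satisfies dI/dt = 0 along every solution. Differentiate each option and use the equation of motion:
(A) d/dt[x^2 + y^2] = 2x*dx/dt + 2y*dy/dt = 2x*y + 2y*(-x) = 0
(B) d/dt[x - y] = y - (-x) = x + y, not identically 0
(C) d/dt[x*y] = (dx/dt)y + x(dy/dt) = y^2 - x^2, not identically 0
(D) d/dt[x + y] = y + (-x) = y - x, not identically 0

Only (A) has zero time-derivative. So x^2 + y^2 (the squared radius; trajectories are circles) is the conserved quantity.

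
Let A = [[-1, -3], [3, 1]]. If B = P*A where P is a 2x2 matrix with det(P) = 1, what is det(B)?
8

By the multiplicative property of determinants, det(B) = det(P*A) = det(P) * det(A) = det(A),
so the determinant is invariant under multiplication by any determinant-1 matrix; we just need det(A).

det(A) = (-1)(1) - (-3)(3) = -1 - (-9) = 8

Therefore det(B) = 1 * 8 = 8.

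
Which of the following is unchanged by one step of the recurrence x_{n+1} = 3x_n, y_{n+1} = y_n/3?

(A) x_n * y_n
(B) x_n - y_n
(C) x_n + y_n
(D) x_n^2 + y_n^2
A

For the recurrence x_{n+1} = 3x_n, y_{n+1} = y_n/3:

x_{n+1} * y_{n+1} = (3x_n) * (y_n/3) = x_n * y_n
The product is conserved.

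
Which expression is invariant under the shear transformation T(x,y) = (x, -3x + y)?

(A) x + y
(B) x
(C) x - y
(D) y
B

Under the shear T(x,y) = (x, -3x + y):
Substitute the transformed coordinates into each option and compare with the original:
(A) x + y  ->  (x) + (-3x + y) = -2x + y   [differs from x + y: not invariant]
(B) x  ->  (x) = x   [equals x: invariant]
(C) x - y  ->  (x) - (-3x + y) = 4x - y   [differs from x - y: not invariant]
(D) y  ->  (-3x + y) = -3x + y   [differs from y: not invariant]

Only option (B), x, is unchanged by the transformation.
A vertical shear moves points parallel to the y-axis, so the x-coordinate (and any function of x alone) is unchanged.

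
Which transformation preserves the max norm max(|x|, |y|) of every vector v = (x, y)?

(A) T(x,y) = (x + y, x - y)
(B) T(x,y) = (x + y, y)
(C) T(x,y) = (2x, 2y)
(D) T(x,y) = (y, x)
D

A transformation preserves a norm if ||T(v)|| = ||v|| for every v; a single vector where the norm changes rules an option out.

(A) T(x,y) = (x + y, x - y): v = (1, 1) has norm max(|1|, |1|) = 1, but T(v) = (2, 0) has norm 2 -- not preserved.
(B) T(x,y) = (x + y, y): v = (1, 1) has norm max(|1|, |1|) = 1, but T(v) = (2, 1) has norm 2 -- not preserved.
(C) T(x,y) = (2x, 2y): v = (1, 0) has norm max(|1|, |0|) = 1, but T(v) = (2, 0) has norm 2 -- not preserved.
(D) T(x,y) = (y, x): preserves the norm -- it only permutes the coordinates and/or flips signs, which leaves max(|x|, |y|) unchanged.

Therefore the answer is (D).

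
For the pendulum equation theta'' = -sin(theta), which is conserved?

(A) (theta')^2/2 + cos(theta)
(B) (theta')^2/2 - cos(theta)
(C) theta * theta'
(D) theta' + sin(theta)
B

A first integral I satisfies dI/dt = 0 along every solution. Differentiate each option and use the equation of motion:
(A) d/dt[(theta')^2/2 + cos(theta)] = theta' theta'' - sin(theta) theta' = -2 theta' sin(theta), not identically 0
(B) d/dt[(theta')^2/2 - cos(theta)] = theta' theta'' + sin(theta) theta' = theta'(-sin(theta)) + theta' sin(theta) = 0
(C) d/dt[theta * theta'] = (theta')^2 + theta theta'' = (theta')^2 - theta sin(theta), not identically 0
(D) d/dt[theta' + sin(theta)] = theta'' + cos(theta) theta' = -sin(theta) + theta' cos(theta), not identically 0

Only (B) has zero time-derivative. This is the total energy: kinetic (theta')^2/2 plus potential -cos(theta).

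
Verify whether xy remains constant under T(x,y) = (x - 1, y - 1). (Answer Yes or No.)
No

Substitute T(x,y) = (x - 1, y - 1) into the expression and compare with the original.

Original: xy
After applying T: (x - 1)(y - 1) = xy - x - y + 1

This differs from the original xy (difference: -x - y + 1), so the expression is NOT invariant.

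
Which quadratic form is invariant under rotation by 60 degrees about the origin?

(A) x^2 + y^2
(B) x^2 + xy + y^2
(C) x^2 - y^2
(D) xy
A

Rotation by 60 degrees sends (x, y) to (x/2 - sqrt(3)y/2, sqrt(3)x/2 + y/2).
Substitute the transformed coordinates into each option and compare with the original:
(A) x^2 + y^2  ->  (x/2 - sqrt(3)y/2)^2 + (sqrt(3)x/2 + y/2)^2 = x^2 + y^2   [equals x^2 + y^2: invariant]
(B) x^2 + xy + y^2  ->  (x/2 - sqrt(3)y/2)^2 + (x/2 - sqrt(3)y/2)(sqrt(3)x/2 + y/2) + (sqrt(3)x/2 + y/2)^2 = sqrt(3)x^2/4 + x^2 - xy/2 - sqrt(3)y^2/4 + y^2   [differs from x^2 + xy + y^2: not invariant]
(C) x^2 - y^2  ->  (x/2 - sqrt(3)y/2)^2 - (sqrt(3)x/2 + y/2)^2 = -x^2/2 - sqrt(3)xy + y^2/2   [differs from x^2 - y^2: not invariant]
(D) xy  ->  (x/2 - sqrt(3)y/2)(sqrt(3)x/2 + y/2) = sqrt(3)x^2/4 - xy/2 - sqrt(3)y^2/4   [differs from xy: not invariant]

Only option (A), x^2 + y^2, is unchanged by the transformation.
x^2 + y^2 is the squared distance from the origin, which rotations preserve.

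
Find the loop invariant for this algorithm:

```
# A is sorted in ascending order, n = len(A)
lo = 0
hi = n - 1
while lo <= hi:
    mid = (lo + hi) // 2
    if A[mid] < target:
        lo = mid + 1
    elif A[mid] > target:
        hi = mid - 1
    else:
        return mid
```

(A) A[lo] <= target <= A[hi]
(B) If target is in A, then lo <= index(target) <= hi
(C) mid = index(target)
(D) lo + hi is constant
B

A loop invariant must hold before the first iteration and be re-established by every execution of the body.

(B) If target is in A, then lo <= index(target) <= hi: Before the loop [lo, hi] = [0, n-1] covers every index. When A[mid] < target, sortedness puts target strictly to the right of mid, so setting lo = mid + 1 keeps index(target) in [lo, hi]; symmetrically for hi = mid - 1. Hence 'if target is in A then lo <= index(target) <= hi' holds after every iteration, and when lo > hi it proves target is absent.

The other options fail:
(A) A[lo] <= target <= A[hi]: fails when target is not in A (e.g. target < A[0] already violates it before the loop), so it is not maintained in general.
(C) mid = index(target): mid is just the current probe; it equals index(target) only on the iteration that returns.
(D) lo + hi is constant: each iteration moves exactly one of lo, hi, so lo + hi changes (e.g. 0 + (n-1) becomes (mid+1) + (n-1)).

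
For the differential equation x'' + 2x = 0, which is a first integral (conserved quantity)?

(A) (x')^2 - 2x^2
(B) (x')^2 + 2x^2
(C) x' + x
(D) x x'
B

A first integral I satisfies dI/dt = 0 along every solution. Differentiate each option and use the equation of motion:
(A) d/dt[(x')^2 - 2x^2] = 2x'x'' - 4x x' = -8x x', not identically 0
(B) d/dt[(x')^2 + 2x^2] = 2x'x'' + 4x x' = 2x'(-2x) + 4x x' = 0
(C) d/dt[x' + x] = x'' + x' = -2x + x', not identically 0
(D) d/dt[x x'] = (x')^2 + x x'' = (x')^2 - 2x^2, not identically 0

Only (B) has zero time-derivative. So the energy-like quantity (x')^2 + 2x^2 is the first integral.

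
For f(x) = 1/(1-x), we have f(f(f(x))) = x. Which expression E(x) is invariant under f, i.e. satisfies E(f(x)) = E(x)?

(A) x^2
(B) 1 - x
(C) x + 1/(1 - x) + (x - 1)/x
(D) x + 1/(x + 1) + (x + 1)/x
C

Replace x by f(x) = 1/(1 - x) in each option and simplify. As a quick numerical cross-check, also compare E(3) with E(f(3)) = E(-1/2).

(A) x^2  ->  (1/(1 - x))^2 = (x - 1)^(-2); check: E(3) = 9 but E(-1/2) = 1/4.   [not invariant]
(B) 1 - x  ->  1 - (1/(1 - x)) = x/(x - 1); check: E(3) = -2 but E(-1/2) = 3/2.   [not invariant]
(C) x + 1/(1 - x) + (x - 1)/x  ->  (1/(1 - x)) + 1/(1 - (1/(1 - x))) + ((1/(1 - x)) - 1)/(1/(1 - x)), which simplifies back to x + 1/(1 - x) + (x - 1)/x; check: E(3) = 19/6, E(-1/2) = 19/6.   [invariant]
(D) x + 1/(x + 1) + (x + 1)/x  ->  (1/(1 - x)) + 1/((1/(1 - x)) + 1) + ((1/(1 - x)) + 1)/(1/(1 - x)) = (-x^3 + 6x^2 - 11x + 7)/(x^2 - 3x + 2); check: E(3) = 55/12 but E(-1/2) = 1/2.   [not invariant]

Only (C) is unchanged. Indeed f(f(x)) = 1/(1 - 1/(1-x)) = (1-x)/(-x) = (x-1)/x, so E(x) = x + f(x) + f(f(x)) is the sum over the whole 3-cycle; applying f just permutes the three terms cyclically (x -> f(x) -> f(f(x)) -> x), leaving the sum unchanged.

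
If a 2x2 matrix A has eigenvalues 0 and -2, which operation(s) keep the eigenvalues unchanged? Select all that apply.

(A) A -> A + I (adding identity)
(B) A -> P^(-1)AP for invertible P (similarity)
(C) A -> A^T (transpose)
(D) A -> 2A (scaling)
B and C

Eigenvalues are preserved by:
1. Similarity transformations: A -> P^(-1)AP (same characteristic polynomial)
2. Transpose: A^T has the same eigenvalues as A

Eigenvalues are NOT preserved by:
- Adding identity: eigenvalues become 0+1, -2+1
- Scaling: eigenvalues become 0, -4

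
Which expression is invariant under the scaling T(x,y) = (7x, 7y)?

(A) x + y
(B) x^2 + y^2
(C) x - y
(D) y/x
D

Under the uniform scaling T(x,y) = (7x, 7y):
Substitute the transformed coordinates into each option and compare with the original:
(A) x + y  ->  (7x) + (7y) = 7x + 7y   [differs from x + y: not invariant]
(B) x^2 + y^2  ->  (7x)^2 + (7y)^2 = 49x^2 + 49y^2   [differs from x^2 + y^2: not invariant]
(C) x - y  ->  (7x) - (7y) = 7x - 7y   [differs from x - y: not invariant]
(D) y/x  ->  (7y)/(7x) = y/x   [equals y/x: invariant]

Only option (D), y/x, is unchanged by the transformation.
The common factor 7 cancels in a ratio of coordinates, while sums, products and sums of squares pick up factors of 7 or 49.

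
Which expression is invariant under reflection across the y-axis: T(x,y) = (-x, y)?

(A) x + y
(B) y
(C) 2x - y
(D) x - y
B

The map is reflection across the y-axis: T(x,y) = (-x, y).
Substitute the transformed coordinates into each option and compare with the original:
(A) x + y  ->  (-x) + (y) = -x + y   [differs from x + y: not invariant]
(B) y  ->  (y) = y   [equals y: invariant]
(C) 2x - y  ->  2(-x) - (y) = -2x - y   [differs from 2x - y: not invariant]
(D) x - y  ->  (-x) - (y) = -x - y   [differs from x - y: not invariant]

Only option (B), y, is unchanged by the transformation.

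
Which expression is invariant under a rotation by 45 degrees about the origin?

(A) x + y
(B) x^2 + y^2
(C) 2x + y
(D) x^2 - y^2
B

A rotation by 45 degrees sends (x, y) to (sqrt(2)x/2 - sqrt(2)y/2, sqrt(2)x/2 + sqrt(2)y/2).
Substitute the transformed coordinates into each option and compare with the original:
(A) x + y  ->  (sqrt(2)x/2 - sqrt(2)y/2) + (sqrt(2)x/2 + sqrt(2)y/2) = sqrt(2)x   [differs from x + y: not invariant]
(B) x^2 + y^2  ->  (sqrt(2)x/2 - sqrt(2)y/2)^2 + (sqrt(2)x/2 + sqrt(2)y/2)^2 = x^2 + y^2   [equals x^2 + y^2: invariant]
(C) 2x + y  ->  2(sqrt(2)x/2 - sqrt(2)y/2) + (sqrt(2)x/2 + sqrt(2)y/2) = 3sqrt(2)x/2 - sqrt(2)y/2   [differs from 2x + y: not invariant]
(D) x^2 - y^2  ->  (sqrt(2)x/2 - sqrt(2)y/2)^2 - (sqrt(2)x/2 + sqrt(2)y/2)^2 = -2xy   [differs from x^2 - y^2: not invariant]

Only option (B), x^2 + y^2, is unchanged by the transformation.
Geometrically, x^2 + y^2 is the squared distance from the origin, which every rotation about the origin preserves.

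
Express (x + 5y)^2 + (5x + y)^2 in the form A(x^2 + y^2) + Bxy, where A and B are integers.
26(x^2 + y^2) + 20xy

Expanding: (x + 5y)^2 = x^2 + 10xy + 25y^2
(5x + y)^2 = 25x^2 + 10xy + y^2
Sum = (1+25)(x^2+y^2) + 20xy = 26(x^2 + y^2) + 20xy
This is symmetric in x and y.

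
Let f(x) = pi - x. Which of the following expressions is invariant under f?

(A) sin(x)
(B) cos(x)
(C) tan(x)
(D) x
A

For f(x) = pi - x:
sin(pi - x) = sin(x), so sine is invariant under this transformation.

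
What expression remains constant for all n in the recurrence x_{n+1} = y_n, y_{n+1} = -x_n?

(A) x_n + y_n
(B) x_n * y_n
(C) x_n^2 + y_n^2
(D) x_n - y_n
C

For the recurrence x_{n+1} = y_n, y_{n+1} = -x_n:

x_{n+1}^2 + y_{n+1}^2 = y_n^2 + (-x_n)^2 = x_n^2 + y_n^2
The sum of squares is conserved (like energy in a harmonic oscillator).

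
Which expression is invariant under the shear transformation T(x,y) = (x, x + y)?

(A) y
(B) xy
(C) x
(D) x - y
C

Under the shear T(x,y) = (x, x + y):
Substitute the transformed coordinates into each option and compare with the original:
(A) y  ->  (x + y) = x + y   [differs from y: not invariant]
(B) xy  ->  (x)(x + y) = x^2 + xy   [differs from xy: not invariant]
(C) x  ->  (x) = x   [equals x: invariant]
(D) x - y  ->  (x) - (x + y) = -y   [differs from x - y: not invariant]

Only option (C), x, is unchanged by the transformation.
A vertical shear moves points parallel to the y-axis, so the x-coordinate (and any function of x alone) is unchanged.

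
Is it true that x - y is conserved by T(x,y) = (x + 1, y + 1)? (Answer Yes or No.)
Yes

Substitute T(x,y) = (x + 1, y + 1) into the expression and compare with the original.

Original: x - y
After applying T: (x + 1) - (y + 1) = x - y

This is identical to the original x - y, so the expression is invariant.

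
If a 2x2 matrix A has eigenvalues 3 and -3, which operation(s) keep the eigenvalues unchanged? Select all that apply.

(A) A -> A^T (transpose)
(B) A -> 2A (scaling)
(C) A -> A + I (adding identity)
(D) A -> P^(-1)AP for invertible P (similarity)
A and D

Eigenvalues are preserved by:
1. Similarity transformations: A -> P^(-1)AP (same characteristic polynomial)
2. Transpose: A^T has the same eigenvalues as A

Eigenvalues are NOT preserved by:
- Adding identity: eigenvalues become 3+1, -3+1
- Scaling: eigenvalues become 6, -6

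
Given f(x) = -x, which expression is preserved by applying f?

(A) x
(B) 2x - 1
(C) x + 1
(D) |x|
D

For f(x) = -x:
Applying f replaces x by -x. Since |-x| = |x|, the absolute value is unchanged by f, whereas x -> -x, 2x - 1 -> -2x - 1 and x + 1 -> -x + 1 all change.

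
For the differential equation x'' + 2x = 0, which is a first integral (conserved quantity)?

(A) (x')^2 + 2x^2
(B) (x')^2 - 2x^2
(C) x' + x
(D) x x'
A

A first integral I satisfies dI/dt = 0 along every solution. Differentiate each option and use the equation of motion:
(A) d/dt[(x')^2 + 2x^2] = 2x'x'' + 4x x' = 2x'(-2x) + 4x x' = 0
(B) d/dt[(x')^2 - 2x^2] = 2x'x'' - 4x x' = -8x x', not identically 0
(C) d/dt[x' + x] = x'' + x' = -2x + x', not identically 0
(D) d/dt[x x'] = (x')^2 + x x'' = (x')^2 - 2x^2, not identically 0

Only (A) has zero time-derivative. So the energy-like quantity (x')^2 + 2x^2 is the first integral.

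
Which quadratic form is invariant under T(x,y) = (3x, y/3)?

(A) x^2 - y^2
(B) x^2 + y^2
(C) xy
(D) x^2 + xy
C

T multiplies x by 3 and divides y by 3.
Substitute the transformed coordinates into each option and compare with the original:
(A) x^2 - y^2  ->  (3x)^2 - (y/3)^2 = 9x^2 - y^2/9   [differs from x^2 - y^2: not invariant]
(B) x^2 + y^2  ->  (3x)^2 + (y/3)^2 = 9x^2 + y^2/9   [differs from x^2 + y^2: not invariant]
(C) xy  ->  (3x)(y/3) = xy   [equals xy: invariant]
(D) x^2 + xy  ->  (3x)^2 + (3x)(y/3) = 9x^2 + xy   [differs from x^2 + xy: not invariant]

Only option (C), xy, is unchanged by the transformation.
The factors 3 and 1/3 cancel only in the pure product xy.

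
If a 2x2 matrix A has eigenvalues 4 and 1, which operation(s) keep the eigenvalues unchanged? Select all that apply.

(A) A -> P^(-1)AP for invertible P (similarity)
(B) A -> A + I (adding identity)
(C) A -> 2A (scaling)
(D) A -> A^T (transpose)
A and D

Eigenvalues are preserved by:
1. Similarity transformations: A -> P^(-1)AP (same characteristic polynomial)
2. Transpose: A^T has the same eigenvalues as A

Eigenvalues are NOT preserved by:
- Adding identity: eigenvalues become 4+1, 1+1
- Scaling: eigenvalues become 8, 2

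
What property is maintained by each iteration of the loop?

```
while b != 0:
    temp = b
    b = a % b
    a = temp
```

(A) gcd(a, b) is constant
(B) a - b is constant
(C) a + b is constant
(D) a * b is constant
A

A loop invariant must hold before the first iteration and be re-established by every execution of the body.

(A) gcd(a, b) is constant: One iteration replaces (a, b) by (b, a mod b). Since a mod b = a - q*b for an integer q, any common divisor of a and b divides b and a mod b, and conversely; hence gcd(b, a mod b) = gcd(a, b). For instance (20, 11) -> (11, 9) keeps gcd = 1. At exit b = 0 and a = gcd of the original inputs.

The other options fail:
(B) a - b is constant: e.g. (a, b) = (20, 11) -> (11, 9): the difference goes from 9 to 2.
(C) a + b is constant: e.g. (a, b) = (20, 11) -> (11, 9): the sum goes from 31 to 20.
(D) a * b is constant: e.g. (a, b) = (20, 11) -> (11, 9): the product goes from 220 to 99.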